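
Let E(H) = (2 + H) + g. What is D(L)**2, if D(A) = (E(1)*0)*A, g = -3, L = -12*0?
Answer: 0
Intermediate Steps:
L = 0
E(H) = -1 + H (E(H) = (2 + H) - 3 = -1 + H)
D(A) = 0 (D(A) = ((-1 + 1)*0)*A = (0*0)*A = 0*A = 0)
D(L)**2 = 0**2 = 0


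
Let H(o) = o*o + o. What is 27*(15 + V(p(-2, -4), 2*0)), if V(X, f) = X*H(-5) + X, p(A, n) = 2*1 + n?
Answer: -729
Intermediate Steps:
H(o) = o + o² (H(o) = o² + o = o + o²)
p(A, n) = 2 + n
V(X, f) = 21*X (V(X, f) = X*(-5*(1 - 5)) + X = X*(-5*(-4)) + X = X*20 + X = 20*X + X = 21*X)
27*(15 + V(p(-2, -4), 2*0)) = 27*(15 + 21*(2 - 4)) = 27*(15 + 21*(-2)) = 27*(15 - 42) = 27*(-27) = -729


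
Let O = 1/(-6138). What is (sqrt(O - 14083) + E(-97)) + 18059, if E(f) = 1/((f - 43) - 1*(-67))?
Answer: 1318306/73 + I*sqrt(58953072310)/2046 ≈ 18059.0 + 118.67*I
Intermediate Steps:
O = -1/6138 ≈ -0.00016292
E(f) = 1/(24 + f) (E(f) = 1/((-43 + f) + 67) = 1/(24 + f))
(sqrt(O - 14083) + E(-97)) + 18059 = (sqrt(-1/6138 - 14083) + 1/(24 - 97)) + 18059 = (sqrt(-86441455/6138) + 1/(-73)) + 18059 = (I*sqrt(58953072310)/2046 - 1/73) + 18059 = (-1/73 + I*sqrt(58953072310)/2046) + 18059 = 1318306/73 + I*sqrt(58953072310)/2046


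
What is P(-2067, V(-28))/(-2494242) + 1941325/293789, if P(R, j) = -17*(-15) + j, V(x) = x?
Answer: 4842067660547/732780862938 ≈ 6.6078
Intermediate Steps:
P(R, j) = 255 + j
P(-2067, V(-28))/(-2494242) + 1941325/293789 = (255 - 28)/(-2494242) + 1941325/293789 = 227*(-1/2494242) + 1941325*(1/293789) = -227/2494242 + 1941325/293789 = 4842067660547/732780862938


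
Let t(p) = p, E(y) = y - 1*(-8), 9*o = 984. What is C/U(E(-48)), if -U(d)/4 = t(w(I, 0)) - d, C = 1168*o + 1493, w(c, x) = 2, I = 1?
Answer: -55369/72 ≈ -769.01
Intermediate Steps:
o = 328/3 (o = (1/9)*984 = 328/3 ≈ 109.33)
E(y) = 8 + y (E(y) = y + 8 = 8 + y)
C = 387583/3 (C = 1168*(328/3) + 1493 = 383104/3 + 1493 = 387583/3 ≈ 1.2919e+5)
U(d) = -8 + 4*d (U(d) = -4*(2 - d) = -8 + 4*d)
C/U(E(-48)) = 387583/(3*(-8 + 4*(8 - 48))) = 387583/(3*(-8 + 4*(-40))) = 387583/(3*(-8 - 160)) = (387583/3)/(-168) = (387583/3)*(-1/168) = -55369/72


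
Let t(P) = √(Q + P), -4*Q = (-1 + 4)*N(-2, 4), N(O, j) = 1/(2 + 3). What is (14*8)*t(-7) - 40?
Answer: -40 + 56*I*√715/5 ≈ -40.0 + 299.48*I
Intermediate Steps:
N(O, j) = ⅕ (N(O, j) = 1/5 = ⅕)
Q = -3/20 (Q = -(-1 + 4)/(4*5) = -3/(4*5) = -¼*⅗ = -3/20 ≈ -0.15000)
t(P) = √(-3/20 + P)
(14*8)*t(-7) - 40 = (14*8)*(√(-15 + 100*(-7))/10) - 40 = 112*(√(-15 - 700)/10) - 40 = 112*(√(-715)/10) - 40 = 112*((I*√715)/10) - 40 = 112*(I*√715/10) - 40 = 56*I*√715/5 - 40 = -40 + 56*I*√715/5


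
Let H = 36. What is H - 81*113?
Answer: -9117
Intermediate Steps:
H - 81*113 = 36 - 81*113 = 36 - 9153 = -9117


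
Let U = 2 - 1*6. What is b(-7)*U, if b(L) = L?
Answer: 28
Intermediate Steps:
U = -4 (U = 2 - 6 = -4)
b(-7)*U = -7*(-4) = 28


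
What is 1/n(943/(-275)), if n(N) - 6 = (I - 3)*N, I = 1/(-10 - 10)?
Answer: 5500/90523 ≈ 0.060758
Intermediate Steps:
I = -1/20 (I = 1/(-20) = -1/20 ≈ -0.050000)
n(N) = 6 - 61*N/20 (n(N) = 6 + (-1/20 - 3)*N = 6 - 61*N/20)
1/n(943/(-275)) = 1/(6 - 57523/(20*(-275))) = 1/(6 - 57523*(-1)/(20*275)) = 1/(6 - 61/20*(-943/275)) = 1/(6 + 57523/5500) = 1/(90523/5500) = 5500/90523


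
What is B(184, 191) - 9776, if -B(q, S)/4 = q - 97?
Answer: -10124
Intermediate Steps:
B(q, S) = 388 - 4*q (B(q, S) = -4*(q - 97) = -4*(-97 + q) = 388 - 4*q)
B(184, 191) - 9776 = (388 - 4*184) - 9776 = (388 - 736) - 9776 = -348 - 9776 = -10124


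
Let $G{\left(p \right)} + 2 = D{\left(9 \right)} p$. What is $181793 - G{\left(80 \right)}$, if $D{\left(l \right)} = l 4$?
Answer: $178915$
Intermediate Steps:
$D{\left(l \right)} = 4 l$
$G{\left(p \right)} = -2 + 36 p$ ($G{\left(p \right)} = -2 + 4 \cdot 9 p = -2 + 36 p$)
$181793 - G{\left(80 \right)} = 181793 - \left(-2 + 36 \cdot 80\right) = 181793 - \left(-2 + 2880\right) = 181793 - 2878 = 178915$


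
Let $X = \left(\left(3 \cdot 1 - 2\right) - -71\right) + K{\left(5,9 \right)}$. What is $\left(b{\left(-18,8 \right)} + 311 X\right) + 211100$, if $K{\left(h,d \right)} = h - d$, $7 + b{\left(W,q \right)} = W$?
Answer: $232223$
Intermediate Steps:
$b{\left(W,q \right)} = -7 + W$
$X = 68$ ($X = \left(\left(3 \cdot 1 - 2\right) - -71\right) + \left(5 - 9\right) = \left(\left(3 - 2\right) + 71\right) + \left(5 - 9\right) = \left(1 + 71\right) - 4 = 72 - 4 = 68$)
$\left(b{\left(-18,8 \right)} + 311 X\right) + 211100 = \left(\left(-7 - 18\right) + 311 \cdot 68\right) + 211100 = \left(-25 + 21148\right) + 211100 = 21123 + 211100 = 232223$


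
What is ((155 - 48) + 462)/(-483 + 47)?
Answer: -569/436 ≈ -1.3050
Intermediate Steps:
((155 - 48) + 462)/(-483 + 47) = (107 + 462)/(-436) = 569*(-1/436) = -569/436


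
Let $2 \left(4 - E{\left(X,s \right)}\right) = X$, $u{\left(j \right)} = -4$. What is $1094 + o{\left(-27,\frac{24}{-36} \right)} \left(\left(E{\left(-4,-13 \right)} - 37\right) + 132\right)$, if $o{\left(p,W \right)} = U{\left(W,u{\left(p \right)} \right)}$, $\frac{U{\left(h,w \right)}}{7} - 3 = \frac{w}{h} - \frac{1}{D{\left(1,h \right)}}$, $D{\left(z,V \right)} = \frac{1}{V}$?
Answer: $\frac{23785}{3} \approx 7928.3$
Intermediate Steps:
$E{\left(X,s \right)} = 4 - \frac{X}{2}$
$U{\left(h,w \right)} = 21 - 7 h + \frac{7 w}{h}$ ($U{\left(h,w \right)} = 21 + 7 \left(\frac{w}{h} - \frac{1}{\frac{1}{h}}\right) = 21 + 7 \left(\frac{w}{h} - h\right) = 21 + 7 \left(- h + \frac{w}{h}\right) = 21 - \left(7 h - \frac{7 w}{h}\right) = 21 - 7 h + \frac{7 w}{h}$)
$o{\left(p,W \right)} = 21 - \frac{28}{W} - 7 W$ ($o{\left(p,W \right)} = 21 - 7 W + 7 \left(-4\right) \frac{1}{W} = 21 - 7 W - \frac{28}{W} = 21 - \frac{28}{W} - 7 W$)
$1094 + o{\left(-27,\frac{24}{-36} \right)} \left(\left(E{\left(-4,-13 \right)} - 37\right) + 132\right) = 1094 + \left(21 - \frac{28}{24 \frac{1}{-36}} - 7 \frac{24}{-36}\right) \left(\left(\left(4 - -2\right) - 37\right) + 132\right) = 1094 + \left(21 - \frac{28}{24 \left(- \frac{1}{36}\right)} - 7 \cdot 24 \left(- \frac{1}{36}\right)\right) \left(\left(\left(4 + 2\right) - 37\right) + 132\right) = 1094 + \left(21 - \frac{28}{- \frac{2}{3}} - - \frac{14}{3}\right) \left(\left(6 - 37\right) + 132\right) = 1094 + \left(21 - -42 + \frac{14}{3}\right) \left(-31 + 132\right) = 1094 + \left(21 + 42 + \frac{14}{3}\right) 101 = 1094 + \frac{203}{3} \cdot 101 = 1094 + \frac{20503}{3} = \frac{23785}{3}$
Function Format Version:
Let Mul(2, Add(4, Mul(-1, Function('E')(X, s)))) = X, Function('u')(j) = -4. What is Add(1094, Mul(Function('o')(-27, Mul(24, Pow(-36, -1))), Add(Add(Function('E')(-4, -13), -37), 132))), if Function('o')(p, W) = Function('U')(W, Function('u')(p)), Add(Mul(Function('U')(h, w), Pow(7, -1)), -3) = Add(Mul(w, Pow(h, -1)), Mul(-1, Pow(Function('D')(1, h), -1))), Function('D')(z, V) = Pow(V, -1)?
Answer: Rational(23785, 3) ≈ 7928.3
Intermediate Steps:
Function('E')(X, s) = Add(4, Mul(Rational(-1, 2), X))
Function('U')(h, w) = Add(21, Mul(-7, h), Mul(7, w, Pow(h, -1))) (Function('U')(h, w) = Add(21, Mul(7, Add(Mul(w, Pow(h, -1)), Mul(-1, Pow(Pow(h, -1), -1))))) = Add(21, Mul(7, Add(Mul(w, Pow(h, -1)), Mul(-1, h)))) = Add(21, Mul(7, Add(Mul(-1, h), Mul(w, Pow(h, -1))))) = Add(21, Add(Mul(-7, h), Mul(7, w, Pow(h, -1)))) = Add(21, Mul(-7, h), Mul(7, w, Pow(h, -1))))
Function('o')(p, W) = Add(21, Mul(-28, Pow(W, -1)), Mul(-7, W)) (Function('o')(p, W) = Add(21, Mul(-7, W), Mul(7, -4, Pow(W, -1))) = Add(21, Mul(-7, W), Mul(-28, Pow(W, -1))) = Add(21, Mul(-28, Pow(W, -1)), Mul(-7, W)))
Add(1094, Mul(Function('o')(-27, Mul(24, Pow(-36, -1))), Add(Add(Function('E')(-4, -13), -37), 132))) = Add(1094, Mul(Add(21, Mul(-28, Pow(Mul(24, Pow(-36, -1)), -1)), Mul(-7, Mul(24, Pow(-36, -1)))), Add(Add(Add(4, Mul(Rational(-1, 2), -4)), -37), 132))) = Add(1094, Mul(Add(21, Mul(-28, Pow(Mul(24, Rational(-1, 36)), -1)), Mul(-7, Mul(24, Rational(-1, 36)))), Add(Add(Add(4, 2), -37), 132))) = Add(1094, Mul(Add(21, Mul(-28, Pow(Rational(-2, 3), -1)), Mul(-7, Rational(-2, 3))), Add(Add(6, -37), 132))) = Add(1094, Mul(Add(21, Mul(-28, Rational(-3, 2)), Rational(14, 3)), Add(-31, 132))) = Add(1094, Mul(Add(21, 42, Rational(14, 3)), 101)) = Add(1094, Mul(Rational(203, 3), 101)) = Add(1094, Rational(20503, 3)) = Rational(23785, 3)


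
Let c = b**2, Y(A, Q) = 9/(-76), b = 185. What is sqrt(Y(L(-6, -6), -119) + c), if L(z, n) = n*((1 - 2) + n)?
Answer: sqrt(49420729)/38 ≈ 185.00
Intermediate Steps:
L(z, n) = n*(-1 + n)
Y(A, Q) = -9/76 (Y(A, Q) = 9*(-1/76) = -9/76)
c = 34225 (c = 185**2 = 34225)
sqrt(Y(L(-6, -6), -119) + c) = sqrt(-9/76 + 34225) = sqrt(2601091/76) = sqrt(49420729)/38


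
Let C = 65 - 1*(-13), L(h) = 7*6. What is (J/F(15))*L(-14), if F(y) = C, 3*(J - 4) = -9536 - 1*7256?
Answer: -117460/39 ≈ -3011.8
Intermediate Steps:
J = -16780/3 (J = 4 + (-9536 - 1*7256)/3 = 4 + (-9536 - 7256)/3 = 4 + (1/3)*(-16792) = 4 - 16792/3 = -16780/3 ≈ -5593.3)
L(h) = 42
C = 78 (C = 65 + 13 = 78)
F(y) = 78
(J/F(15))*L(-14) = -16780/3/78*42 = -16780/3*1/78*42 = -8390/117*42 = -117460/39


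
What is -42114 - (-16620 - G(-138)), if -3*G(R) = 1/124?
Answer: -9483769/372 ≈ -25494.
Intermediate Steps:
G(R) = -1/372 (G(R) = -⅓/124 = -⅓*1/124 = -1/372)
-42114 - (-16620 - G(-138)) = -42114 - (-16620 - 1*(-1/372)) = -42114 - (-16620 + 1/372) = -42114 - 1*(-6182639/372) = -42114 + 6182639/372 = -9483769/372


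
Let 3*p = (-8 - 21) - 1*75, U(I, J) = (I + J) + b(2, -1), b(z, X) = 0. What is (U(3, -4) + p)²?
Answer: 11449/9 ≈ 1272.1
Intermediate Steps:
U(I, J) = I + J (U(I, J) = (I + J) + 0 = I + J)
p = -104/3 (p = ((-8 - 21) - 1*75)/3 = (-29 - 75)/3 = (⅓)*(-104) = -104/3 ≈ -34.667)
(U(3, -4) + p)² = ((3 - 4) - 104/3)² = (-1 - 104/3)² = (-107/3)² = 11449/9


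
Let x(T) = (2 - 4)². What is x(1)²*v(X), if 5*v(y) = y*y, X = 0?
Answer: 0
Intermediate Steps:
x(T) = 4 (x(T) = (-2)² = 4)
v(y) = y²/5 (v(y) = (y*y)/5 = y²/5)
x(1)²*v(X) = 4²*((⅕)*0²) = 16*((⅕)*0) = 16*0 = 0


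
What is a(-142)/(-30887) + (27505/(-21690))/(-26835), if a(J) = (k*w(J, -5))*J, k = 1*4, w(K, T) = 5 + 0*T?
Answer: 330774962587/3595562774010 ≈ 0.091995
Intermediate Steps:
w(K, T) = 5 (w(K, T) = 5 + 0 = 5)
k = 4
a(J) = 20*J (a(J) = (4*5)*J = 20*J)
a(-142)/(-30887) + (27505/(-21690))/(-26835) = (20*(-142))/(-30887) + (27505/(-21690))/(-26835) = -2840*(-1/30887) + (27505*(-1/21690))*(-1/26835) = 2840/30887 - 5501/4338*(-1/26835) = 2840/30887 + 5501/116410230 = 330774962587/3595562774010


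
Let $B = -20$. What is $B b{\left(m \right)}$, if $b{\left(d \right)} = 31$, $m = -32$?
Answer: $-620$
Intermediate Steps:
$B b{\left(m \right)} = \left(-20\right) 31 = -620$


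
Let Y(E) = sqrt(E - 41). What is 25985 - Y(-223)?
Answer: 25985 - 2*I*sqrt(66) ≈ 25985.0 - 16.248*I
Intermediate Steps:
Y(E) = sqrt(-41 + E)
25985 - Y(-223) = 25985 - sqrt(-41 - 223) = 25985 - sqrt(-264) = 25985 - 2*I*sqrt(66)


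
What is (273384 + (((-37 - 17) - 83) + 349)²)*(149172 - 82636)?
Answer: 21180271808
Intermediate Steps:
(273384 + (((-37 - 17) - 83) + 349)²)*(149172 - 82636) = (273384 + ((-54 - 83) + 349)²)*66536 = (273384 + (-137 + 349)²)*66536 = (273384 + 212²)*66536 = (273384 + 44944)*66536 = 318328*66536 = 21180271808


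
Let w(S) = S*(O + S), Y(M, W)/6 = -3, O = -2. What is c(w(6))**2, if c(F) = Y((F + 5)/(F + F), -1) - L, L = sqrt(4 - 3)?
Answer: 361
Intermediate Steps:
Y(M, W) = -18 (Y(M, W) = 6*(-3) = -18)
L = 1 (L = sqrt(1) = 1)
w(S) = S*(-2 + S)
c(F) = -19 (c(F) = -18 - 1*1 = -18 - 1 = -19)
c(w(6))**2 = (-19)**2 = 361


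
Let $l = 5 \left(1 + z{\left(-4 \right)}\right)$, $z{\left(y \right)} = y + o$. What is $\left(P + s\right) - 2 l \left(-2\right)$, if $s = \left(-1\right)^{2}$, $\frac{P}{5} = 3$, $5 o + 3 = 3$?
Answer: $-960$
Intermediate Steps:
$o = 0$ ($o = - \frac{3}{5} + \frac{1}{5} \cdot 3 = - \frac{3}{5} + \frac{3}{5} = 0$)
$P = 15$ ($P = 5 \cdot 3 = 15$)
$s = 1$
$z{\left(y \right)} = y$ ($z{\left(y \right)} = y + 0 = y$)
$l = -15$ ($l = 5 \left(1 - 4\right) = 5 \left(-3\right) = -15$)
$\left(P + s\right) - 2 l \left(-2\right) = \left(15 + 1\right) \left(-2\right) \left(-15\right) \left(-2\right) = 16 \cdot 30 \left(-2\right) = 16 \left(-60\right) = -960$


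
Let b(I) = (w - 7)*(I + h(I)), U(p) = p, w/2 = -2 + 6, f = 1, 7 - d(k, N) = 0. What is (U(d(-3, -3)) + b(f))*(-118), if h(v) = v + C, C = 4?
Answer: -1534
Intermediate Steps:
d(k, N) = 7 (d(k, N) = 7 - 1*0 = 7 + 0 = 7)
h(v) = 4 + v (h(v) = v + 4 = 4 + v)
w = 8 (w = 2*(-2 + 6) = 2*4 = 8)
b(I) = 4 + 2*I (b(I) = (8 - 7)*(I + (4 + I)) = 1*(4 + 2*I) = 4 + 2*I)
(U(d(-3, -3)) + b(f))*(-118) = (7 + (4 + 2*1))*(-118) = (7 + (4 + 2))*(-118) = (7 + 6)*(-118) = 13*(-118) = -1534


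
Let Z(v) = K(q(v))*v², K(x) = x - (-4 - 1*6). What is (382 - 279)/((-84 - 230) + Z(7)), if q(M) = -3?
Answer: 103/29 ≈ 3.5517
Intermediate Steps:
K(x) = 10 + x (K(x) = x - (-4 - 6) = x - 1*(-10) = x + 10 = 10 + x)
Z(v) = 7*v² (Z(v) = (10 - 3)*v² = 7*v²)
(382 - 279)/((-84 - 230) + Z(7)) = (382 - 279)/((-84 - 230) + 7*7²) = 103/(-314 + 7*49) = 103/(-314 + 343) = 103/29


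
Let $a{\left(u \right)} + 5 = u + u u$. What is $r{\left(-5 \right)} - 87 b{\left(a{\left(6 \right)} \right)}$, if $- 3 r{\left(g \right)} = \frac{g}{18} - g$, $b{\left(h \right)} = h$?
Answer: $- \frac{173911}{54} \approx -3220.6$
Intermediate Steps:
$a{\left(u \right)} = -5 + u + u^{2}$ ($a{\left(u \right)} = -5 + \left(u + u u\right) = -5 + \left(u + u^{2}\right) = -5 + u + u^{2}$)
$r{\left(g \right)} = \frac{17 g}{54}$ ($r{\left(g \right)} = - \frac{\frac{g}{18} - g}{3} = - \frac{\left(- \frac{17}{18}\right) g}{3} = \frac{17 g}{54}$)
$r{\left(-5 \right)} - 87 b{\left(a{\left(6 \right)} \right)} = \frac{17}{54} \left(-5\right) - 87 \left(-5 + 6 + 6^{2}\right) = - \frac{85}{54} - 87 \left(-5 + 6 + 36\right) = - \frac{85}{54} - 3219 = - \frac{173911}{54}$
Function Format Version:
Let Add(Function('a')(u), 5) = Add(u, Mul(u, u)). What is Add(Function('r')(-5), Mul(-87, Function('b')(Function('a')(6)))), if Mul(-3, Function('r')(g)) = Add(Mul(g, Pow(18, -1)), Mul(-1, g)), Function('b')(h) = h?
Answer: Rational(-173911, 54) ≈ -3220.6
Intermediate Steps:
Function('a')(u) = Add(-5, u, Pow(u, 2)) (Function('a')(u) = Add(-5, Add(u, Mul(u, u))) = Add(-5, Add(u, Pow(u, 2))) = Add(-5, u, Pow(u, 2)))
Function('r')(g) = Mul(Rational(17, 54), g) (Function('r')(g) = Mul(Rational(-1, 3), Add(Mul(g, Pow(18, -1)), Mul(-1, g))) = Mul(Rational(-1, 3), Add(Mul(g, Rational(1, 18)), Mul(-1, g))) = Mul(Rational(-1, 3), Add(Mul(Rational(1, 18), g), Mul(-1, g))) = Mul(Rational(-1, 3), Mul(Rational(-17, 18), g)) = Mul(Rational(17, 54), g))
Add(Function('r')(-5), Mul(-87, Function('b')(Function('a')(6)))) = Add(Mul(Rational(17, 54), -5), Mul(-87, Add(-5, 6, Pow(6, 2)))) = Add(Rational(-85, 54), Mul(-87, Add(-5, 6, 36))) = Add(Rational(-85, 54), Mul(-87, 37)) = Add(Rational(-85, 54), -3219) = Rational(-173911, 54)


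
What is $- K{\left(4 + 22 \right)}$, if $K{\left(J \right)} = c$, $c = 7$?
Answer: $-7$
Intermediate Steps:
$K{\left(J \right)} = 7$
$- K{\left(4 + 22 \right)} = \left(-1\right) 7 = -7$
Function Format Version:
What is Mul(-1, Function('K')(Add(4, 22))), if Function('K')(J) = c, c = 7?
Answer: -7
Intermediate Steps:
Function('K')(J) = 7
Mul(-1, Function('K')(Add(4, 22))) = Mul(-1, 7) = -7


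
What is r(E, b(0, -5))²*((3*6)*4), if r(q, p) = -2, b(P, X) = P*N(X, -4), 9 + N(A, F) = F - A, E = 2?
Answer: 288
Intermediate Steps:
N(A, F) = -9 + F - A (N(A, F) = -9 + (F - A) = -9 + F - A)
b(P, X) = P*(-13 - X) (b(P, X) = P*(-9 - 4 - X) = P*(-13 - X))
r(E, b(0, -5))²*((3*6)*4) = (-2)²*((3*6)*4) = 4*(18*4) = 4*72 = 288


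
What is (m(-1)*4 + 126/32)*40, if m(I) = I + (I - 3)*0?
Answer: -5/2 ≈ -2.5000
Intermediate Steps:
m(I) = I (m(I) = I + (-3 + I)*0 = I + 0 = I)
(m(-1)*4 + 126/32)*40 = (-1*4 + 126/32)*40 = (-4 + 126*(1/32))*40 = (-4 + 63/16)*40 = -1/16*40 = -5/2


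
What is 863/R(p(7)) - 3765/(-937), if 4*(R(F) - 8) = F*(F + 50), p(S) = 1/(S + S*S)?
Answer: 10531838309/96654361 ≈ 108.96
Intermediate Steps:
p(S) = 1/(S + S**2)
R(F) = 8 + F*(50 + F)/4 (R(F) = 8 + (F*(F + 50))/4 = 8 + (F*(50 + F))/4 = 8 + F*(50 + F)/4)
863/R(p(7)) - 3765/(-937) = 863/(8 + (1/(7*(1 + 7)))**2/4 + 25*(1/(7*(1 + 7)))/2) - 3765/(-937) = 863/(8 + ((1/7)/8)**2/4 + 25*((1/7)/8)/2) - 3765*(-1/937) = 863/(8 + ((1/7)*(1/8))**2/4 + 25*((1/7)*(1/8))/2) + 3765/937 = 863/(8 + (1/56)**2/4 + (25/2)*(1/56)) + 3765/937 = 863/(8 + (1/4)*(1/3136) + 25/112) + 3765/937 = 863/(8 + 1/12544 + 25/112) + 3765/937 = 863/(103153/12544) + 3765/937 = 863*(12544/103153) + 3765/937 = 10825472/103153 + 3765/937 = 10531838309/96654361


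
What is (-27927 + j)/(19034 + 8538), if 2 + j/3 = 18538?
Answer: 27681/27572 ≈ 1.0040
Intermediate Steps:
j = 55608 (j = -6 + 3*18538 = -6 + 55614 = 55608)
(-27927 + j)/(19034 + 8538) = (-27927 + 55608)/(19034 + 8538) = 27681/27572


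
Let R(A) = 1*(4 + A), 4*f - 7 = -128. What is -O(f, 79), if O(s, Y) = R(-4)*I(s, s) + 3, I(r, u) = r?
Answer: -3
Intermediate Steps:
f = -121/4 (f = 7/4 + (1/4)*(-128) = 7/4 - 32 = -121/4 ≈ -30.250)
R(A) = 4 + A
O(s, Y) = 3 (O(s, Y) = (4 - 4)*s + 3 = 0*s + 3 = 0 + 3 = 3)
-O(f, 79) = -1*3 = -3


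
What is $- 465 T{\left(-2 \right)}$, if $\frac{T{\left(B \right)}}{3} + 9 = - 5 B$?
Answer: $-1395$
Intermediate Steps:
$T{\left(B \right)} = -27 - 15 B$ ($T{\left(B \right)} = -27 + 3 \left(- 5 B\right) = -27 - 15 B$)
$- 465 T{\left(-2 \right)} = - 465 \left(-27 - -30\right) = - 465 \left(-27 + 30\right) = \left(-465\right) 3 = -1395$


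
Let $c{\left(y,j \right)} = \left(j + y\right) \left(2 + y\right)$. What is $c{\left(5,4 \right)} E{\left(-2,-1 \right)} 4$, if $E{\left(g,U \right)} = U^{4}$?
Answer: $252$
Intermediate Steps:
$c{\left(y,j \right)} = \left(2 + y\right) \left(j + y\right)$
$c{\left(5,4 \right)} E{\left(-2,-1 \right)} 4 = \left(5^{2} + 2 \cdot 4 + 2 \cdot 5 + 4 \cdot 5\right) \left(-1\right)^{4} \cdot 4 = \left(25 + 8 + 10 + 20\right) 1 \cdot 4 = 63 \cdot 1 \cdot 4 = 63 \cdot 4 = 252$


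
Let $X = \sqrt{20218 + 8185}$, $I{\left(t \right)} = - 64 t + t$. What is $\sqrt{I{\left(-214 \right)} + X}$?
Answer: $\sqrt{13482 + \sqrt{28403}} \approx 116.84$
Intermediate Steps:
$I{\left(t \right)} = - 63 t$
$X = \sqrt{28403} \approx 168.53$
$\sqrt{I{\left(-214 \right)} + X} = \sqrt{\left(-63\right) \left(-214\right) + \sqrt{28403}} = \sqrt{13482 + \sqrt{28403}}$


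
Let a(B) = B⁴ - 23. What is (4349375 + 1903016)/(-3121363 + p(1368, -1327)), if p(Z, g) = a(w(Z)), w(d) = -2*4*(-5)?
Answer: -6252391/561386 ≈ -11.137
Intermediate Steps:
w(d) = 40 (w(d) = -8*(-5) = 40)
a(B) = -23 + B⁴
p(Z, g) = 2559977 (p(Z, g) = -23 + 40⁴ = -23 + 2560000 = 2559977)
(4349375 + 1903016)/(-3121363 + p(1368, -1327)) = (4349375 + 1903016)/(-3121363 + 2559977) = 6252391/(-561386) = 6252391*(-1/561386) = -6252391/561386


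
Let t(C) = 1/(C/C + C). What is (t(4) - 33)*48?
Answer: -7872/5 ≈ -1574.4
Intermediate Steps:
t(C) = 1/(1 + C)
(t(4) - 33)*48 = (1/(1 + 4) - 33)*48 = (1/5 - 33)*48 = (⅕ - 33)*48 = -164/5*48 = -7872/5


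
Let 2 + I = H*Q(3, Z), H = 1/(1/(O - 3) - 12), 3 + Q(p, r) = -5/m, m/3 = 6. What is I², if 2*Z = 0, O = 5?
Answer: 126025/42849 ≈ 2.9411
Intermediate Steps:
m = 18 (m = 3*6 = 18)
Z = 0 (Z = (½)*0 = 0)
Q(p, r) = -59/18 (Q(p, r) = -3 - 5/18 = -59/18)
H = -2/23 (H = 1/(1/(5 - 3) - 12) = 1/(1/2 - 12) = 1/(½ - 12) = 1/(-23/2) = -2/23 ≈ -0.086957)
I = -355/207 (I = -2 - 2/23*(-59/18) = -2 + 59/207 = -355/207 ≈ -1.7150)
I² = (-355/207)² = 126025/42849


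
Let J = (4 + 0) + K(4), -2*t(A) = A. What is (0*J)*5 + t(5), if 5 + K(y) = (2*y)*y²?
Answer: -5/2 ≈ -2.5000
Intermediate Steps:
K(y) = -5 + 2*y³ (K(y) = -5 + (2*y)*y² = -5 + 2*y³)
t(A) = -A/2
J = 127 (J = (4 + 0) + (-5 + 2*4³) = 4 + (-5 + 2*64) = 4 + (-5 + 128) = 4 + 123 = 127)
(0*J)*5 + t(5) = (0*127)*5 - ½*5 = 0*5 - 5/2 = 0 - 5/2 = -5/2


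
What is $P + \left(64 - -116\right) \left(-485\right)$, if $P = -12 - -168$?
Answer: $-87144$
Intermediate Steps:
$P = 156$ ($P = -12 + 168 = 156$)
$P + \left(64 - -116\right) \left(-485\right) = 156 + \left(64 - -116\right) \left(-485\right) = 156 + \left(64 + 116\right) \left(-485\right) = 156 + 180 \left(-485\right) = 156 - 87300 = -87144$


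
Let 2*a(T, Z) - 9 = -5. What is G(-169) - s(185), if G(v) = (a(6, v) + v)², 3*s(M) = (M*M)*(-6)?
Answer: 96339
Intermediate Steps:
s(M) = -2*M² (s(M) = ((M*M)*(-6))/3 = (M²*(-6))/3 = (-6*M²)/3 = -2*M²)
a(T, Z) = 2 (a(T, Z) = 9/2 + (½)*(-5) = 9/2 - 5/2 = 2)
G(v) = (2 + v)²
G(-169) - s(185) = (2 - 169)² - (-2)*185² = (-167)² - (-2)*34225 = 27889 - 1*(-68450) = 27889 + 68450 = 96339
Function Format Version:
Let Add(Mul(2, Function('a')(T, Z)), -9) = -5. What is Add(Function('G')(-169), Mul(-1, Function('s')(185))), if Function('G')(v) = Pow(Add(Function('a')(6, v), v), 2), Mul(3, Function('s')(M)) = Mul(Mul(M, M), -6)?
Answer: 96339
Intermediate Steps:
Function('s')(M) = Mul(-2, Pow(M, 2)) (Function('s')(M) = Mul(Rational(1, 3), Mul(Mul(M, M), -6)) = Mul(Rational(1, 3), Mul(Pow(M, 2), -6)) = Mul(Rational(1, 3), Mul(-6, Pow(M, 2))) = Mul(-2, Pow(M, 2)))
Function('a')(T, Z) = 2 (Function('a')(T, Z) = Add(Rational(9, 2), Mul(Rational(1, 2), -5)) = Add(Rational(9, 2), Rational(-5, 2)) = 2)
Function('G')(v) = Pow(Add(2, v), 2)
Add(Function('G')(-169), Mul(-1, Function('s')(185))) = Add(Pow(Add(2, -169), 2), Mul(-1, Mul(-2, Pow(185, 2)))) = Add(Pow(-167, 2), Mul(-1, Mul(-2, 34225))) = Add(27889, Mul(-1, -68450)) = Add(27889, 68450) = 96339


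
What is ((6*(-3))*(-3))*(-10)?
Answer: -540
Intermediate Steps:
((6*(-3))*(-3))*(-10) = -18*(-3)*(-10) = 54*(-10) = -540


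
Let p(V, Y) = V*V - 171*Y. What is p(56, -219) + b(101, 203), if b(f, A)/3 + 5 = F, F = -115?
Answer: 40225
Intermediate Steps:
b(f, A) = -360 (b(f, A) = -15 + 3*(-115) = -15 - 345 = -360)
p(V, Y) = V² - 171*Y
p(56, -219) + b(101, 203) = (56² - 171*(-219)) - 360 = (3136 + 37449) - 360 = 40585 - 360 = 40225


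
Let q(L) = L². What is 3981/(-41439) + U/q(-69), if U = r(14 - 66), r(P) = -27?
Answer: -743422/7307077 ≈ -0.10174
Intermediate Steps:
U = -27
3981/(-41439) + U/q(-69) = 3981/(-41439) - 27/((-69)²) = 3981*(-1/41439) - 27/4761 = -1327/13813 - 27*1/4761 = -1327/13813 - 3/529 = -743422/7307077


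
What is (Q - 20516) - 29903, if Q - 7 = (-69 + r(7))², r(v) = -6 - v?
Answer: -43688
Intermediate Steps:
Q = 6731 (Q = 7 + (-69 + (-6 - 1*7))² = 7 + (-69 + (-6 - 7))² = 7 + (-69 - 13)² = 7 + (-82)² = 7 + 6724 = 6731)
(Q - 20516) - 29903 = (6731 - 20516) - 29903 = -13785 - 29903 = -43688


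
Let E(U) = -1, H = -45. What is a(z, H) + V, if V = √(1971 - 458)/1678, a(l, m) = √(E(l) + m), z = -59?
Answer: √1513/1678 + I*√46 ≈ 0.023181 + 6.7823*I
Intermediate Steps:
a(l, m) = √(-1 + m)
V = √1513/1678 (V = √1513*(1/1678) = √1513/1678 ≈ 0.023181)
a(z, H) + V = √(-1 - 45) + √1513/1678 = √(-46) + √1513/1678 = I*√46 + √1513/1678 = √1513/1678 + I*√46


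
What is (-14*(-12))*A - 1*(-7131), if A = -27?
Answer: 2595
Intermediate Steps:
(-14*(-12))*A - 1*(-7131) = -14*(-12)*(-27) - 1*(-7131) = 168*(-27) + 7131 = -4536 + 7131 = 2595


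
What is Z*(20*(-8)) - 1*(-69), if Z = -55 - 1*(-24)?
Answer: 5029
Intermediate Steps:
Z = -31 (Z = -55 + 24 = -31)
Z*(20*(-8)) - 1*(-69) = -620*(-8) - 1*(-69) = -31*(-160) + 69 = 4960 + 69 = 5029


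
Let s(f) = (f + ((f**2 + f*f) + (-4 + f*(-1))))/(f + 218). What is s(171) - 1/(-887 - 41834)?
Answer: 2498239027/16618469 ≈ 150.33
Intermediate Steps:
s(f) = (-4 + 2*f**2)/(218 + f) (s(f) = (f + ((f**2 + f**2) + (-4 - f)))/(218 + f) = (f + (2*f**2 + (-4 - f)))/(218 + f) = (f + (-4 - f + 2*f**2))/(218 + f) = (-4 + 2*f**2)/(218 + f))
s(171) - 1/(-887 - 41834) = 2*(-2 + 171**2)/(218 + 171) - 1/(-887 - 41834) = 2*(-2 + 29241)/389 - 1/(-42721) = 2*(1/389)*29239 - 1*(-1/42721) = 58478/389 + 1/42721 = 2498239027/16618469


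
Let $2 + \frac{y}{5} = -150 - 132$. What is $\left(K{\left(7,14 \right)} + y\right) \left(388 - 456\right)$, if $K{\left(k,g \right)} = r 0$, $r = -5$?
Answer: $96560$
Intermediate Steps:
$K{\left(k,g \right)} = 0$ ($K{\left(k,g \right)} = \left(-5\right) 0 = 0$)
$y = -1420$ ($y = -10 + 5 \left(-150 - 132\right) = -10 + 5 \left(-282\right) = -10 - 1410 = -1420$)
$\left(K{\left(7,14 \right)} + y\right) \left(388 - 456\right) = \left(0 - 1420\right) \left(388 - 456\right) = \left(-1420\right) \left(-68\right) = 96560$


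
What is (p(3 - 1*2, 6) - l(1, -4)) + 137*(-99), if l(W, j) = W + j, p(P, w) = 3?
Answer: -13557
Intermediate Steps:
(p(3 - 1*2, 6) - l(1, -4)) + 137*(-99) = (3 - (1 - 4)) + 137*(-99) = (3 - 1*(-3)) - 13563 = (3 + 3) - 13563 = 6 - 13563 = -13557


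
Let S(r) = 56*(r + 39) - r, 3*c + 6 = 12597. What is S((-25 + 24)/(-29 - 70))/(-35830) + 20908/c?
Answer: 2219895181/451135530 ≈ 4.9207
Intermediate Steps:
c = 4197 (c = -2 + (⅓)*12597 = -2 + 4199 = 4197)
S(r) = 2184 + 55*r (S(r) = 56*(39 + r) - r = (2184 + 56*r) - r = 2184 + 55*r)
S((-25 + 24)/(-29 - 70))/(-35830) + 20908/c = (2184 + 55*((-25 + 24)/(-29 - 70)))/(-35830) + 20908/4197 = (2184 + 55*(-1/(-99)))*(-1/35830) + 20908*(1/4197) = (2184 + 55*(-1*(-1/99)))*(-1/35830) + 20908/4197 = (2184 + 55*(1/99))*(-1/35830) + 20908/4197 = (2184 + 5/9)*(-1/35830) + 20908/4197 = (19661/9)*(-1/35830) + 20908/4197 = -19661/322470 + 20908/4197 = 2219895181/451135530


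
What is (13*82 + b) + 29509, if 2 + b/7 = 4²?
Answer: 30673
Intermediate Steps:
b = 98 (b = -14 + 7*4² = -14 + 7*16 = -14 + 112 = 98)
(13*82 + b) + 29509 = (13*82 + 98) + 29509 = (1066 + 98) + 29509 = 1164 + 29509 = 30673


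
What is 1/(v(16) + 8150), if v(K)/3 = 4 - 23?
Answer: 1/8093 ≈ 0.00012356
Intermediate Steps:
v(K) = -57 (v(K) = 3*(4 - 23) = 3*(-19) = -57)
1/(v(16) + 8150) = 1/(-57 + 8150) = 1/8093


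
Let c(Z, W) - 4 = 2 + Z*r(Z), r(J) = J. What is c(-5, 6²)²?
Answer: 961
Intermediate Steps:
c(Z, W) = 6 + Z² (c(Z, W) = 4 + (2 + Z*Z) = 4 + (2 + Z²) = 6 + Z²)
c(-5, 6²)² = (6 + (-5)²)² = (6 + 25)² = 31² = 961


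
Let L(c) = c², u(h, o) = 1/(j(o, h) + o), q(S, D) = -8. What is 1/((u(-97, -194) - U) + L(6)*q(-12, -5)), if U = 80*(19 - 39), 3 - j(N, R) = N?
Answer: 3/3937 ≈ 0.00076200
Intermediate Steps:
j(N, R) = 3 - N
U = -1600 (U = 80*(-20) = -1600)
u(h, o) = ⅓ (u(h, o) = 1/((3 - o) + o) = 1/3 = ⅓)
1/((u(-97, -194) - U) + L(6)*q(-12, -5)) = 1/((⅓ - 1*(-1600)) + 6²*(-8)) = 1/((⅓ + 1600) + 36*(-8)) = 1/(4801/3 - 288) = 1/(3937/3) = 3/3937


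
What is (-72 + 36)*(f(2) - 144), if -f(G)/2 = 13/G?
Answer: 5652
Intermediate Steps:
f(G) = -26/G
(-72 + 36)*(f(2) - 144) = (-72 + 36)*(-26/2 - 144) = -36*(-26*½ - 144) = -36*(-13 - 144) = -36*(-157) = 5652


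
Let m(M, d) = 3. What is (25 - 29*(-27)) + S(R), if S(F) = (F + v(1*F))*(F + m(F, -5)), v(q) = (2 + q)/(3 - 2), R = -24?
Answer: 1774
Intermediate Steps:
v(q) = 2 + q (v(q) = (2 + q)/1 = (2 + q)*1 = 2 + q)
S(F) = (2 + 2*F)*(3 + F) (S(F) = (F + (2 + 1*F))*(F + 3) = (F + (2 + F))*(3 + F) = (2 + 2*F)*(3 + F))
(25 - 29*(-27)) + S(R) = (25 - 29*(-27)) + (6 + 2*(-24)**2 + 8*(-24)) = (25 + 783) + (6 + 2*576 - 192) = 808 + (6 + 1152 - 192) = 808 + 966 = 1774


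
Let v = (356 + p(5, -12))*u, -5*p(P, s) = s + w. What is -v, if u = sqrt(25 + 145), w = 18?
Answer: -1774*sqrt(170)/5 ≈ -4626.0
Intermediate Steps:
u = sqrt(170) ≈ 13.038
p(P, s) = -18/5 - s/5 (p(P, s) = -(s + 18)/5 = -(18 + s)/5 = -18/5 - s/5)
v = 1774*sqrt(170)/5 (v = (356 + (-18/5 - 1/5*(-12)))*sqrt(170) = (356 + (-18/5 + 12/5))*sqrt(170) = (356 - 6/5)*sqrt(170) = 1774*sqrt(170)/5 ≈ 4626.0)
-v = -1774*sqrt(170)/5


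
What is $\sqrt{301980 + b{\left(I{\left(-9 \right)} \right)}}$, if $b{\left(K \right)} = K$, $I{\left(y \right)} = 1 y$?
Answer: $\sqrt{301971} \approx 549.52$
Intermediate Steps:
$I{\left(y \right)} = y$
$\sqrt{301980 + b{\left(I{\left(-9 \right)} \right)}} = \sqrt{301980 - 9} = \sqrt{301971}$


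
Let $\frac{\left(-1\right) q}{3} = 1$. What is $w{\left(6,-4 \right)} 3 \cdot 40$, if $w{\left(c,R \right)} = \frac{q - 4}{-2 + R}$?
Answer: $140$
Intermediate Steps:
$q = -3$ ($q = \left(-3\right) 1 = -3$)
$w{\left(c,R \right)} = - \frac{7}{-2 + R}$ ($w{\left(c,R \right)} = \frac{-3 - 4}{-2 + R} = - \frac{7}{-2 + R}$)
$w{\left(6,-4 \right)} 3 \cdot 40 = - \frac{7}{-2 - 4} \cdot 3 \cdot 40 = - \frac{7}{-6} \cdot 3 \cdot 40 = \left(-7\right) \left(- \frac{1}{6}\right) 3 \cdot 40 = \frac{7}{6} \cdot 3 \cdot 40 = \frac{7}{2} \cdot 40 = 140$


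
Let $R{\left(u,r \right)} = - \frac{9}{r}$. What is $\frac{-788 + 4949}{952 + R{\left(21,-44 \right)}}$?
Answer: $\frac{183084}{41897} \approx 4.3699$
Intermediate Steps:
$\frac{-788 + 4949}{952 + R{\left(21,-44 \right)}} = \frac{-788 + 4949}{952 - \frac{9}{-44}} = \frac{4161}{952 - - \frac{9}{44}} = \frac{4161}{952 + \frac{9}{44}} = \frac{4161}{\frac{41897}{44}} = 4161 \cdot \frac{44}{41897} = \frac{183084}{41897}$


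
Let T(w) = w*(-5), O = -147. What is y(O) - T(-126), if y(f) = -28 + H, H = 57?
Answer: -601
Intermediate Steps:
y(f) = 29 (y(f) = -28 + 57 = 29)
T(w) = -5*w
y(O) - T(-126) = 29 - (-5)*(-126) = 29 - 1*630 = 29 - 630 = -601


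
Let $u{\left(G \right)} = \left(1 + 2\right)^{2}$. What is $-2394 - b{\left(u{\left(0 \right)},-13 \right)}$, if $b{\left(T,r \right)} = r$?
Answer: $-2381$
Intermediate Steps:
$u{\left(G \right)} = 9$ ($u{\left(G \right)} = 3^{2} = 9$)
$-2394 - b{\left(u{\left(0 \right)},-13 \right)} = -2394 - -13 = -2394 + 13 = -2381$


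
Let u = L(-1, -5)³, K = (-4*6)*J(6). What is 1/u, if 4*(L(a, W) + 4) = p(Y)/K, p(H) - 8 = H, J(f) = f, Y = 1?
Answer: -262144/16974593 ≈ -0.015443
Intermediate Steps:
p(H) = 8 + H
K = -144 (K = -4*6*6 = -24*6 = -144)
L(a, W) = -257/64 (L(a, W) = -4 + ((8 + 1)/(-144))/4 = -4 + (9*(-1/144))/4 = -4 + (¼)*(-1/16) = -4 - 1/64 = -257/64)
u = -16974593/262144 (u = (-257/64)³ = -16974593/262144 ≈ -64.753)
1/u = 1/(-16974593/262144) = -262144/16974593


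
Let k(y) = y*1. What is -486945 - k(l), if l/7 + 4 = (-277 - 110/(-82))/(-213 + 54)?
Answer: -3174291037/6519 ≈ -4.8693e+5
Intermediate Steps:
l = -103418/6519 (l = -28 + 7*((-277 - 110/(-82))/(-213 + 54)) = -28 + 7*((-277 - 110*(-1/82))/(-159)) = -28 + 7*((-277 + 55/41)*(-1/159)) = -28 + 7*(-11302/41*(-1/159)) = -28 + 7*(11302/6519) = -28 + 79114/6519 = -103418/6519 ≈ -15.864)
k(y) = y
-486945 - k(l) = -486945 - 1*(-103418/6519) = -486945 + 103418/6519 = -3174291037/6519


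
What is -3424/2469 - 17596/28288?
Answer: -35075659/17460768 ≈ -2.0088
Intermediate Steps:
-3424/2469 - 17596/28288 = -3424*1/2469 - 17596*1/28288 = -3424/2469 - 4399/7072 = -35075659/17460768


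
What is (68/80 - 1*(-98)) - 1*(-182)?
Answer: 5617/20 ≈ 280.85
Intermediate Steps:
(68/80 - 1*(-98)) - 1*(-182) = (68*(1/80) + 98) + 182 = (17/20 + 98) + 182 = 1977/20 + 182 = 5617/20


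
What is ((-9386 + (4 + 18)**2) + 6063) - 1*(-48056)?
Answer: 45217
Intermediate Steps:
((-9386 + (4 + 18)**2) + 6063) - 1*(-48056) = ((-9386 + 22**2) + 6063) + 48056 = ((-9386 + 484) + 6063) + 48056 = (-8902 + 6063) + 48056 = -2839 + 48056 = 45217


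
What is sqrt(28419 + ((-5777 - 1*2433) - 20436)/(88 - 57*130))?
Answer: sqrt(380950048402)/3661 ≈ 168.59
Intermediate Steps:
sqrt(28419 + ((-5777 - 1*2433) - 20436)/(88 - 57*130)) = sqrt(28419 + ((-5777 - 2433) - 20436)/(88 - 7410)) = sqrt(28419 + (-8210 - 20436)/(-7322)) = sqrt(28419 - 28646*(-1/7322)) = sqrt(28419 + 14323/3661) = sqrt(104056282/3661) = sqrt(380950048402)/3661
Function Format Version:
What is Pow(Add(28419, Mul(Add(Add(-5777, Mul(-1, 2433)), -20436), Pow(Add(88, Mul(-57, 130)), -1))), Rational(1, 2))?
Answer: Mul(Rational(1, 3661), Pow(380950048402, Rational(1, 2))) ≈ 168.59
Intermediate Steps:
Pow(Add(28419, Mul(Add(Add(-5777, Mul(-1, 2433)), -20436), Pow(Add(88, Mul(-57, 130)), -1))), Rational(1, 2)) = Pow(Add(28419, Mul(Add(Add(-5777, -2433), -20436), Pow(Add(88, -7410), -1))), Rational(1, 2)) = Pow(Add(28419, Mul(Add(-8210, -20436), Pow(-7322, -1))), Rational(1, 2)) = Pow(Add(28419, Mul(-28646, Rational(-1, 7322))), Rational(1, 2)) = Pow(Add(28419, Rational(14323, 3661)), Rational(1, 2)) = Pow(Rational(104056282, 3661), Rational(1, 2)) = Mul(Rational(1, 3661), Pow(380950048402, Rational(1, 2)))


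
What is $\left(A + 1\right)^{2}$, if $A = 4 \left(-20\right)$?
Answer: $6241$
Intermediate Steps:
$A = -80$
$\left(A + 1\right)^{2} = \left(-80 + 1\right)^{2} = \left(-79\right)^{2} = 6241$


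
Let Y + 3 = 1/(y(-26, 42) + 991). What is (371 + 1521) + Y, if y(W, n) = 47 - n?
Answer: 1881445/996 ≈ 1889.0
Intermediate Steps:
Y = -2987/996 (Y = -3 + 1/((47 - 1*42) + 991) = -3 + 1/((47 - 42) + 991) = -3 + 1/(5 + 991) = -3 + 1/996 = -2987/996 ≈ -2.9990)
(371 + 1521) + Y = (371 + 1521) - 2987/996 = 1892 - 2987/996 = 1881445/996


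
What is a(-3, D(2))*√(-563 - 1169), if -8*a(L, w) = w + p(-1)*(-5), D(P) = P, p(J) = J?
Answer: -7*I*√433/4 ≈ -36.415*I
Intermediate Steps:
a(L, w) = -5/8 - w/8 (a(L, w) = -(w - 1*(-5))/8 = -(w + 5)/8 = -(5 + w)/8 = -5/8 - w/8)
a(-3, D(2))*√(-563 - 1169) = (-5/8 - ⅛*2)*√(-563 - 1169) = (-5/8 - ¼)*√(-1732) = -7*I*√433/4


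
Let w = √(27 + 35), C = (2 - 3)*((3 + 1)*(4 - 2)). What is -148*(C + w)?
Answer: 1184 - 148*√62 ≈ 18.647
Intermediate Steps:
C = -8 (C = -4*2 = -1*8 = -8)
w = √62 ≈ 7.8740
-148*(C + w) = -148*(-8 + √62) = 1184 - 148*√62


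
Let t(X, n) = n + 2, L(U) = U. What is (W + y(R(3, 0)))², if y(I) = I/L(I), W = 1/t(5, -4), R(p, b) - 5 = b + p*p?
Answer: ¼ ≈ 0.25000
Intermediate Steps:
R(p, b) = 5 + b + p² (R(p, b) = 5 + (b + p*p) = 5 + (b + p²) = 5 + b + p²)
t(X, n) = 2 + n
W = -½ (W = 1/(2 - 4) = 1/(-2) = -½ ≈ -0.50000)
y(I) = 1 (y(I) = I/I = 1)
(W + y(R(3, 0)))² = (-½ + 1)² = (½)² = ¼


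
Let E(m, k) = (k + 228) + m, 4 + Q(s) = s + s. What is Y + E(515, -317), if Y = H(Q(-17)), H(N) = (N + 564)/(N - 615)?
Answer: 277652/653 ≈ 425.19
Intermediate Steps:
Q(s) = -4 + 2*s (Q(s) = -4 + (s + s) = -4 + 2*s)
H(N) = (564 + N)/(-615 + N)
E(m, k) = 228 + k + m (E(m, k) = (228 + k) + m = 228 + k + m)
Y = -526/653 (Y = (564 + (-4 + 2*(-17)))/(-615 + (-4 + 2*(-17))) = (564 + (-4 - 34))/(-615 + (-4 - 34)) = (564 - 38)/(-615 - 38) = 526/(-653) = -1/653*526 = -526/653 ≈ -0.80551)
Y + E(515, -317) = -526/653 + (228 - 317 + 515) = -526/653 + 426 = 277652/653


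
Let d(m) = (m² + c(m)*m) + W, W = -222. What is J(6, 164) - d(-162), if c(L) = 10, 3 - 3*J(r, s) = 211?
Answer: -73414/3 ≈ -24471.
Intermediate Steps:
J(r, s) = -208/3 (J(r, s) = 1 - ⅓*211 = 1 - 211/3 = -208/3)
d(m) = -222 + m² + 10*m (d(m) = (m² + 10*m) - 222 = -222 + m² + 10*m)
J(6, 164) - d(-162) = -208/3 - (-222 + (-162)² + 10*(-162)) = -208/3 - (-222 + 26244 - 1620) = -208/3 - 1*24402 = -208/3 - 24402 = -73414/3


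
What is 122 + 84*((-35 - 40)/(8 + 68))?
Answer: 743/19 ≈ 39.105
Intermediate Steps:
122 + 84*((-35 - 40)/(8 + 68)) = 122 + 84*(-75/76) = 122 - 1575/19 = 743/19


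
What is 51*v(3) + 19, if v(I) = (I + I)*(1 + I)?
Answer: 1243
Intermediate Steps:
v(I) = 2*I*(1 + I) (v(I) = (2*I)*(1 + I) = 2*I*(1 + I))
51*v(3) + 19 = 51*(2*3*(1 + 3)) + 19 = 51*(2*3*4) + 19 = 51*24 + 19 = 1224 + 19 = 1243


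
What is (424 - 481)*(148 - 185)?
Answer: 2109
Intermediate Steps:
(424 - 481)*(148 - 185) = -57*(-37) = 2109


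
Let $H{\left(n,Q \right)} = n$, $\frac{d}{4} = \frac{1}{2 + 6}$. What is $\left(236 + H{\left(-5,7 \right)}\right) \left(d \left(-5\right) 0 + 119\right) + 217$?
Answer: $27706$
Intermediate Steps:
$d = \frac{1}{2}$ ($d = \frac{4}{2 + 6} = \frac{4}{8} = 4 \cdot \frac{1}{8} = \frac{1}{2} \approx 0.5$)
$\left(236 + H{\left(-5,7 \right)}\right) \left(d \left(-5\right) 0 + 119\right) + 217 = \left(236 - 5\right) \left(\frac{1}{2} \left(-5\right) 0 + 119\right) + 217 = 231 \left(\left(- \frac{5}{2}\right) 0 + 119\right) + 217 = 231 \left(0 + 119\right) + 217 = 231 \cdot 119 + 217 = 27489 + 217 = 27706$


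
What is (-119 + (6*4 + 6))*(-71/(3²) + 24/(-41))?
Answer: 278303/369 ≈ 754.21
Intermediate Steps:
(-119 + (6*4 + 6))*(-71/(3²) + 24/(-41)) = (-119 + (24 + 6))*(-71/9 + 24*(-1/41)) = (-119 + 30)*(-71*⅑ - 24/41) = -89*(-71/9 - 24/41) = -89*(-3127/369) = 278303/369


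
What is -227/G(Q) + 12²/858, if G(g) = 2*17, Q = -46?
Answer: -31645/4862 ≈ -6.5086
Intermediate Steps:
G(g) = 34
-227/G(Q) + 12²/858 = -227/34 + 12²/858 = -227*1/34 + 144*(1/858) = -227/34 + 24/143 = -31645/4862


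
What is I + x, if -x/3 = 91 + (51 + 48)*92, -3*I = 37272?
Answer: -40021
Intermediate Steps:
I = -12424 (I = -1/3*37272 = -12424)
x = -27597 (x = -3*(91 + (51 + 48)*92) = -3*(91 + 99*92) = -3*(91 + 9108) = -3*9199 = -27597)
I + x = -12424 - 27597 = -40021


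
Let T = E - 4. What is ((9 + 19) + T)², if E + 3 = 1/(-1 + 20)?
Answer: 160000/361 ≈ 443.21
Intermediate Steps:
E = -56/19 (E = -3 + 1/(-1 + 20) = -3 + 1/19 = -56/19 ≈ -2.9474)
T = -132/19 (T = -56/19 - 4 = -132/19 ≈ -6.9474)
((9 + 19) + T)² = ((9 + 19) - 132/19)² = (28 - 132/19)² = (400/19)² = 160000/361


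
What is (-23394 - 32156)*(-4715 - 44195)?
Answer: 2716950500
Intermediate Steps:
(-23394 - 32156)*(-4715 - 44195) = -55550*(-48910) = 2716950500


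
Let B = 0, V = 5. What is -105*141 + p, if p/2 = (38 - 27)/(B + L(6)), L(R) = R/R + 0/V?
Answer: -14783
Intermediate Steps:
L(R) = 1 (L(R) = R/R + 0/5 = 1 + 0*(1/5) = 1 + 0 = 1)
p = 22 (p = 2*((38 - 27)/(0 + 1)) = 2*(11/1) = 2*(11*1) = 2*11 = 22)
-105*141 + p = -105*141 + 22 = -14805 + 22 = -14783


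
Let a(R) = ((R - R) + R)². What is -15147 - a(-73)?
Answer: -20476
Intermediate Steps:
a(R) = R² (a(R) = (0 + R)² = R²)
-15147 - a(-73) = -15147 - 1*(-73)² = -15147 - 1*5329 = -15147 - 5329 = -20476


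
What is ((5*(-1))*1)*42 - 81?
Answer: -291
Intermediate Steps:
((5*(-1))*1)*42 - 81 = -5*1*42 - 81 = -5*42 - 81 = -210 - 81 = -291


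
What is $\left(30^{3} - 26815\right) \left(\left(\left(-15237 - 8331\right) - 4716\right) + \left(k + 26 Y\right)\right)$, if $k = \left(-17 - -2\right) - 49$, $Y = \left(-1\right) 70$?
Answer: $-5581080$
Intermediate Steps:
$Y = -70$
$k = -64$ ($k = \left(-17 + 2\right) - 49 = -15 - 49 = -64$)
$\left(30^{3} - 26815\right) \left(\left(\left(-15237 - 8331\right) - 4716\right) + \left(k + 26 Y\right)\right) = \left(30^{3} - 26815\right) \left(\left(\left(-15237 - 8331\right) - 4716\right) + \left(-64 + 26 \left(-70\right)\right)\right) = \left(27000 - 26815\right) \left(\left(-23568 - 4716\right) - 1884\right) = 185 \left(-28284 - 1884\right) = 185 \left(-30168\right) = -5581080$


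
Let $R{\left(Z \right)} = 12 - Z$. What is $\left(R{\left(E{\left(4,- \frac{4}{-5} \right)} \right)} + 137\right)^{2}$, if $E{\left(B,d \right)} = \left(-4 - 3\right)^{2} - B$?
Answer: $10816$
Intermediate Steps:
$E{\left(B,d \right)} = 49 - B$ ($E{\left(B,d \right)} = \left(-7\right)^{2} - B = 49 - B$)
$\left(R{\left(E{\left(4,- \frac{4}{-5} \right)} \right)} + 137\right)^{2} = \left(\left(12 - \left(49 - 4\right)\right) + 137\right)^{2} = \left(\left(12 - 45\right) + 137\right)^{2} = \left(-33 + 137\right)^{2} = 104^{2} = 10816$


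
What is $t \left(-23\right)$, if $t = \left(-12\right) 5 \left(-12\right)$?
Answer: $-16560$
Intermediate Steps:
$t = 720$ ($t = \left(-60\right) \left(-12\right) = 720$)
$t \left(-23\right) = 720 \left(-23\right) = -16560$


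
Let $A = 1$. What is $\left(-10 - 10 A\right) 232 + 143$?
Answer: $-4497$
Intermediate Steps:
$\left(-10 - 10 A\right) 232 + 143 = \left(-10 - 10\right) 232 + 143 = \left(-20\right) 232 + 143 = -4640 + 143 = -4497$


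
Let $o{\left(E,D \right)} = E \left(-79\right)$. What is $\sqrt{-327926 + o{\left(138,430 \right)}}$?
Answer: $2 i \sqrt{84707} \approx 582.09 i$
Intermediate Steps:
$o{\left(E,D \right)} = - 79 E$
$\sqrt{-327926 + o{\left(138,430 \right)}} = \sqrt{-327926 - 10902} = \sqrt{-338828} = 2 i \sqrt{84707}$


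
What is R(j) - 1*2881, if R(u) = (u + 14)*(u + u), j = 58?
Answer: 5471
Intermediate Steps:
R(u) = 2*u*(14 + u) (R(u) = (14 + u)*(2*u) = 2*u*(14 + u))
R(j) - 1*2881 = 2*58*(14 + 58) - 1*2881 = 2*58*72 - 2881 = 8352 - 2881 = 5471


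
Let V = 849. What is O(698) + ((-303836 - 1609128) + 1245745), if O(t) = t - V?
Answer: -667370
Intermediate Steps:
O(t) = -849 + t (O(t) = t - 1*849 = t - 849 = -849 + t)
O(698) + ((-303836 - 1609128) + 1245745) = (-849 + 698) + ((-303836 - 1609128) + 1245745) = -151 + (-1912964 + 1245745) = -151 - 667219 = -667370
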